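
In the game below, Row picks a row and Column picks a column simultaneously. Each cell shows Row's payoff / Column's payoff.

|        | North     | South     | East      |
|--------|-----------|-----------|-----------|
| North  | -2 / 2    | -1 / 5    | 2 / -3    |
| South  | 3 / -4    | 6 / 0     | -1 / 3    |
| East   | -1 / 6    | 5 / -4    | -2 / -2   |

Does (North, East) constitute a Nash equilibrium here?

Holding Column at East: Row gets 2 from North, versus -1 from South, -2 from East. No profitable deviation for Row.
Holding Row at North: Column gets -3 from East but could get 5 by switching to South. Column has a profitable deviation.

No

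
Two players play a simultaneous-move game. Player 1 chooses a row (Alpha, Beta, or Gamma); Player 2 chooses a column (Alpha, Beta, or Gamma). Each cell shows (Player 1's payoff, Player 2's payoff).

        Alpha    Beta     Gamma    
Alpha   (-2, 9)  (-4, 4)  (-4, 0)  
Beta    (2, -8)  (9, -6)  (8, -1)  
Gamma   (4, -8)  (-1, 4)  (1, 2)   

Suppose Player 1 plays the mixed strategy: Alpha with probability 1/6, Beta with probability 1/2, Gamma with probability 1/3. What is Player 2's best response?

Compute Player 2's expected payoff from each pure strategy against the given mix.
Alpha: (1/6)·9 + (1/2)·(-8) + (1/3)·(-8) = -31/6
Beta: (1/6)·4 + (1/2)·(-6) + (1/3)·4 = -1
Gamma: (1/6)·0 + (1/2)·(-1) + (1/3)·2 = 1/6
Highest expected payoff is 1/6, from Gamma.

Gamma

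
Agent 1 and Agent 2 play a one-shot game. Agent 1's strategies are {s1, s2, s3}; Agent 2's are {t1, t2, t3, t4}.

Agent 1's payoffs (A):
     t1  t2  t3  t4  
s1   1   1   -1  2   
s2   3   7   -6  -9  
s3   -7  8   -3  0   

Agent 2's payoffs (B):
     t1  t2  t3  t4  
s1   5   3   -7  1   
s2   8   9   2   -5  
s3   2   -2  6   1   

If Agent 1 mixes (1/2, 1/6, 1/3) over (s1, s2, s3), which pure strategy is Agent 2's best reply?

t1

Agent 2's best reply maximizes expected payoff against the mix.
t1: (1/2)·5 + (1/6)·8 + (1/3)·2 = 9/2
t2: (1/2)·3 + (1/6)·9 + (1/3)·(-2) = 7/3
t3: (1/2)·(-7) + (1/6)·2 + (1/3)·6 = -7/6
t4: (1/2)·1 + (1/6)·(-5) + (1/3)·1 = 0
Highest expected payoff is 9/2, from t1.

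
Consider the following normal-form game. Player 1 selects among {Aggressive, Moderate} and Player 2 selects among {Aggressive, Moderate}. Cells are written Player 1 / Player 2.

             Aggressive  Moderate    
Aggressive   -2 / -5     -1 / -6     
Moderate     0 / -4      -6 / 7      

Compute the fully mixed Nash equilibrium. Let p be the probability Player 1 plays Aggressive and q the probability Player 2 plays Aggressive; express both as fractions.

p = 11/12, q = 5/7

In a mixed NE each player is indifferent between their pure strategies, so the opponent's mix sets the indifference.
Player 2 indifferent between Aggressive and Moderate: p·(-5) + (1−p)·(-4) = p·(-6) + (1−p)·7 ⟹ (-4) + (-1)p = 7 + (-13)p ⟹ p = 11/12.
Player 1 indifferent between Aggressive and Moderate: q·(-2) + (1−q)·(-1) = q·0 + (1−q)·(-6) ⟹ (-1) + (-1)q = (-6) + 6q ⟹ q = 5/7.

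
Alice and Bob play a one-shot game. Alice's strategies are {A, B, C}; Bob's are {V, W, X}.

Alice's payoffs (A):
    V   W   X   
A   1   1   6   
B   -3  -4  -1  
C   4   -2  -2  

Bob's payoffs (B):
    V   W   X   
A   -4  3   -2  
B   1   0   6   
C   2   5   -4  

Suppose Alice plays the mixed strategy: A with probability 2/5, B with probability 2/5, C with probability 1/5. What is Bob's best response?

Compute Bob's expected payoff from each pure strategy against the given mix.
V: (2/5)·(-4) + (2/5)·1 + (1/5)·2 = -4/5
W: (2/5)·3 + (2/5)·0 + (1/5)·5 = 11/5
X: (2/5)·(-2) + (2/5)·6 + (1/5)·(-4) = 4/5
Highest expected payoff is 11/5, from W.

W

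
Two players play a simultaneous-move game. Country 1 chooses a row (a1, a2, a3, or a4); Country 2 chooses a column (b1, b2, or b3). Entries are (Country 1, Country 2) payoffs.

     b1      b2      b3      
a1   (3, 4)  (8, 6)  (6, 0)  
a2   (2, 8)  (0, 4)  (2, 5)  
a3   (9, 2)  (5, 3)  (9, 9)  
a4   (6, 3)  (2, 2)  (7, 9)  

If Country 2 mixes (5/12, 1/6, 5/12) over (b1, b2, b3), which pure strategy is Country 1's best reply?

a3

Compute Country 1's expected payoff from each pure strategy against the given mix.
a1: (5/12)·3 + (1/6)·8 + (5/12)·6 = 61/12
a2: (5/12)·2 + (1/6)·0 + (5/12)·2 = 5/3
a3: (5/12)·9 + (1/6)·5 + (5/12)·9 = 25/3
a4: (5/12)·6 + (1/6)·2 + (5/12)·7 = 23/4
Highest expected payoff is 25/3, from a3.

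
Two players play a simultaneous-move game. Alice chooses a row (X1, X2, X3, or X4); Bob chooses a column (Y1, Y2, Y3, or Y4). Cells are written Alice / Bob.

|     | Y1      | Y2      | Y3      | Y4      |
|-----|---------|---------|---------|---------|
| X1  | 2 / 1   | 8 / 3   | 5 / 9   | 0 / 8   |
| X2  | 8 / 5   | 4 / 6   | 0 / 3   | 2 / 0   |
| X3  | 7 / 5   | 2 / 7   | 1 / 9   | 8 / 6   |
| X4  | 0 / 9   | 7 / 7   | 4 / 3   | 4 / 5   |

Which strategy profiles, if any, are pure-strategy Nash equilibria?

(X1, Y3)

Find each player's best response to every opponent strategy; NE are the intersections.
Alice's best responses — vs Y1: X2 (payoff 8); vs Y2: X1 (payoff 8); vs Y3: X1 (payoff 5); vs Y4: X3 (payoff 8).
Bob's best responses — vs X1: Y3 (payoff 9); vs X2: Y2 (payoff 6); vs X3: Y3 (payoff 9); vs X4: Y1 (payoff 9).
The only mutual best response is (X1, Y3); neither player gains by switching there.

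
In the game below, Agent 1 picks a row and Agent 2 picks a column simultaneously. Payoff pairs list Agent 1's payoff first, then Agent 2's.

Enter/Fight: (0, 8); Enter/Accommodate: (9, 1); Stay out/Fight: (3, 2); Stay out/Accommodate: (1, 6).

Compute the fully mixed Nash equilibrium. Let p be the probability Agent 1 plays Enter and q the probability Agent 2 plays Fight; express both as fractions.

In a mixed NE each player is indifferent between their pure strategies, so the opponent's mix sets the indifference.
Agent 2 indifferent between Fight and Accommodate: p·8 + (1−p)·2 = p·1 + (1−p)·6 ⟹ 2 + 6p = 6 + (-5)p ⟹ p = 4/11.
Agent 1 indifferent between Enter and Stay out: q·0 + (1−q)·9 = q·3 + (1−q)·1 ⟹ 9 + (-9)q = 1 + 2q ⟹ q = 8/11.

p = 4/11, q = 8/11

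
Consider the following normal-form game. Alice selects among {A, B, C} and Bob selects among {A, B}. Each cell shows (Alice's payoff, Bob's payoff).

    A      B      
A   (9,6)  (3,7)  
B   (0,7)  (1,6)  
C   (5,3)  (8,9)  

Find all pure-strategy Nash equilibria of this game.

A profile is a Nash equilibrium when each player is best-responding to the other.
Alice's best responses — vs A: A (payoff 9); vs B: C (payoff 8).
Bob's best responses — vs A: B (payoff 7); vs B: A (payoff 7); vs C: B (payoff 9).
The only mutual best response is (C, B); neither player gains by switching there.

(C, B)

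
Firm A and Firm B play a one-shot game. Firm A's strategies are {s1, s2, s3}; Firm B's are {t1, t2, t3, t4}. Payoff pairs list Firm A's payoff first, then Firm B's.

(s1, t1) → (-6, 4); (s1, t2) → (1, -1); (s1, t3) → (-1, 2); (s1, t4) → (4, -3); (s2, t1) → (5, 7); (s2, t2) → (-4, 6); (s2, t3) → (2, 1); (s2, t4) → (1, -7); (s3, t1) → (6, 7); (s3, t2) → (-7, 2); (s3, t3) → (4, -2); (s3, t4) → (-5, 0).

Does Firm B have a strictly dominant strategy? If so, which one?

t1

A strategy is strictly dominant if it gives Firm B a strictly higher payoff than every other strategy, against every choice by the opponent.
t1 strictly dominates: vs s1: 4 > each of {-1, 2, -3}; vs s2: 7 > each of {6, 1, -7}; vs s3: 7 > each of {2, -2, 0}.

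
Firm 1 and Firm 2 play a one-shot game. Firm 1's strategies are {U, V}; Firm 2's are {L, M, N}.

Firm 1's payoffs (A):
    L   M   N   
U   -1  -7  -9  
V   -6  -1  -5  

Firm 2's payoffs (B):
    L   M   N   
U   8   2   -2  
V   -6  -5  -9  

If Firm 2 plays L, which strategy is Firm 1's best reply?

U

With Firm 2 fixed at L, Firm 1's payoffs are: U → -1, V → -6.
The maximum is -1, achieved by U.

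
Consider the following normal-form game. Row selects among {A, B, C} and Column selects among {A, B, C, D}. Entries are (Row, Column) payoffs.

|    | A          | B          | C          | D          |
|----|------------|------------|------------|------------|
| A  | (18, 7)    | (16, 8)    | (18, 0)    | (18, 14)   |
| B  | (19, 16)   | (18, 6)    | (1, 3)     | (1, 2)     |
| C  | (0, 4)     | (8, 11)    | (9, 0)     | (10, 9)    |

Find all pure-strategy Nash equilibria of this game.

(A, D) and (B, A)

Check mutual best responses: a cell is a NE iff neither player can gain by unilaterally deviating.
Row's best responses — vs A: B (payoff 19); vs B: B (payoff 18); vs C: A (payoff 18); vs D: A (payoff 18).
Column's best responses — vs A: D (payoff 14); vs B: A (payoff 16); vs C: B (payoff 11).
Mutual best responses occur at (A, D) and (B, A); at each, neither player gains by switching.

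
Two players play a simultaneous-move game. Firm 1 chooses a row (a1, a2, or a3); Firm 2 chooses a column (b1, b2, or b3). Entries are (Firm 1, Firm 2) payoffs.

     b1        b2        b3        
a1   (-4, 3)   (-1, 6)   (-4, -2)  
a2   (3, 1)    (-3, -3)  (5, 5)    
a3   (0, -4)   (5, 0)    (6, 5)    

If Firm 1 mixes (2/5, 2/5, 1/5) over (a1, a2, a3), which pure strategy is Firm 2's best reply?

Compute Firm 2's expected payoff from each pure strategy against the given mix.
b1: (2/5)·3 + (2/5)·1 + (1/5)·(-4) = 4/5
b2: (2/5)·6 + (2/5)·(-3) + (1/5)·0 = 6/5
b3: (2/5)·(-2) + (2/5)·5 + (1/5)·5 = 11/5
Highest expected payoff is 11/5, from b3.

b3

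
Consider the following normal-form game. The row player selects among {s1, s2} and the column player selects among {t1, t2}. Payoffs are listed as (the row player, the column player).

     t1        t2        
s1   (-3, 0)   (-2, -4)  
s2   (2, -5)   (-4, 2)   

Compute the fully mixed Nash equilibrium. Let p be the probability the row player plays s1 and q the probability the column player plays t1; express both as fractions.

Each player's mixing probability is pinned down by making the *other* player indifferent.
The column player indifferent between t1 and t2: p·0 + (1−p)·(-5) = p·(-4) + (1−p)·2 ⟹ (-5) + 5p = 2 + (-6)p ⟹ p = 7/11.
The row player indifferent between s1 and s2: q·(-3) + (1−q)·(-2) = q·2 + (1−q)·(-4) ⟹ (-2) + (-1)q = (-4) + 6q ⟹ q = 2/7.

p = 7/11, q = 2/7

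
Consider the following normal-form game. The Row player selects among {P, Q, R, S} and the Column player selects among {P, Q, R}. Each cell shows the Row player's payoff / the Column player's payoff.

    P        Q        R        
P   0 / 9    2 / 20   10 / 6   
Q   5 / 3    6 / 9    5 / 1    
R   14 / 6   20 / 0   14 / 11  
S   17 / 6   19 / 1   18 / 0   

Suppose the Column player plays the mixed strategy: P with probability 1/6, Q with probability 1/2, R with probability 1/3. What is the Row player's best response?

Compute the Row player's expected payoff from each pure strategy against the given mix.
P: (1/6)·0 + (1/2)·2 + (1/3)·10 = 13/3
Q: (1/6)·5 + (1/2)·6 + (1/3)·5 = 11/2
R: (1/6)·14 + (1/2)·20 + (1/3)·14 = 17
S: (1/6)·17 + (1/2)·19 + (1/3)·18 = 55/3
Highest expected payoff is 55/3, from S.

S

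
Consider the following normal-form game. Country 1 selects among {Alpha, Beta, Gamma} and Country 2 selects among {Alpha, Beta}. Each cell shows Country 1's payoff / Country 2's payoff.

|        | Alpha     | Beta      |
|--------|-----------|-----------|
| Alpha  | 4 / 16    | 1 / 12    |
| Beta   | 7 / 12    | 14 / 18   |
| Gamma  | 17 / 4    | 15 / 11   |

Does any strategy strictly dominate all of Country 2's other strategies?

Check whether one of Country 2's strategies beats all alternatives regardless of what the opponent does.
Alpha is not dominant: against Beta, Beta gives 18 > 12.
Beta is not dominant: against Alpha, Alpha gives 16 > 12.
No single strategy is best against every opponent action.

None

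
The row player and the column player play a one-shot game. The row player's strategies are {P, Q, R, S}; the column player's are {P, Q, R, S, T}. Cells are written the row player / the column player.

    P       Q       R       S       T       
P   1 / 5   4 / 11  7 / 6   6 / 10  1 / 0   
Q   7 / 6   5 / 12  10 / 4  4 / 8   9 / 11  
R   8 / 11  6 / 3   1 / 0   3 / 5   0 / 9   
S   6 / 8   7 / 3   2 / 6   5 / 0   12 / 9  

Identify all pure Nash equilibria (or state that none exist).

Find each player's best response to every opponent strategy; NE are the intersections.
The row player's best responses — vs P: R (payoff 8); vs Q: S (payoff 7); vs R: Q (payoff 10); vs S: P (payoff 6); vs T: S (payoff 12).
The column player's best responses — vs P: Q (payoff 11); vs Q: Q (payoff 12); vs R: P (payoff 11); vs S: T (payoff 9).
Mutual best responses occur at (R, P) and (S, T); at each, neither player gains by switching.

(R, P) and (S, T)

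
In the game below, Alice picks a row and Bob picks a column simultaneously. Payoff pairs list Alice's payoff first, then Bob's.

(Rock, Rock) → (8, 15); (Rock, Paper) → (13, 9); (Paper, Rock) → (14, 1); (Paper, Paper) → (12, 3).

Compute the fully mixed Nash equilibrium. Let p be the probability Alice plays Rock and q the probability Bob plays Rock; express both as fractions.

In a mixed NE each player is indifferent between their pure strategies, so the opponent's mix sets the indifference.
Bob indifferent between Rock and Paper: p·15 + (1−p)·1 = p·9 + (1−p)·3 ⟹ 1 + 14p = 3 + 6p ⟹ p = 1/4.
Alice indifferent between Rock and Paper: q·8 + (1−q)·13 = q·14 + (1−q)·12 ⟹ 13 + (-5)q = 12 + 2q ⟹ q = 1/7.

p = 1/4, q = 1/7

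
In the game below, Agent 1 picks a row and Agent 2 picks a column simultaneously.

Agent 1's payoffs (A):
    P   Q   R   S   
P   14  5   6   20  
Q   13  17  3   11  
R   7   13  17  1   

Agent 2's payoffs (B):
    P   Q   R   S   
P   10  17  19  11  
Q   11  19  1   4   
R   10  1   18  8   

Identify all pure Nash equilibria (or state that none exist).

(Q, Q) and (R, R)

Check mutual best responses: a cell is a NE iff neither player can gain by unilaterally deviating.
Agent 1's best responses — vs P: P (payoff 14); vs Q: Q (payoff 17); vs R: R (payoff 17); vs S: P (payoff 20).
Agent 2's best responses — vs P: R (payoff 19); vs Q: Q (payoff 19); vs R: R (payoff 18).
Mutual best responses occur at (Q, Q) and (R, R); at each, neither player gains by switching.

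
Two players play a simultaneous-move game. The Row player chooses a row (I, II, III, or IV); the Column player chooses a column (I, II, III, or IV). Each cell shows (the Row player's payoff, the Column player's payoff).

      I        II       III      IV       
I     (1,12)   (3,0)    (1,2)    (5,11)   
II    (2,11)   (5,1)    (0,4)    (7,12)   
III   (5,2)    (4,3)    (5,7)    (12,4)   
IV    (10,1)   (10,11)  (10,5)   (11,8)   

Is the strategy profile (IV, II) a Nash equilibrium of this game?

Yes

Holding the Column player at II: the Row player gets 10 from IV, versus 3 from I, 5 from II, 4 from III. No profitable deviation for the Row player.
Holding the Row player at IV: the Column player gets 11 from II, versus 1 from I, 5 from III, 8 from IV. No profitable deviation for the Column player either.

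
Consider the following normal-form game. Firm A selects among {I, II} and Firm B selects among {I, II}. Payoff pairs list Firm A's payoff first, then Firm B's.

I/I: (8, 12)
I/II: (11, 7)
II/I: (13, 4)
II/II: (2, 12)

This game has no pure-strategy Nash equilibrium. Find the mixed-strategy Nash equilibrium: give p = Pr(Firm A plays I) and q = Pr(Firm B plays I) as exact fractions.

p = 8/13, q = 9/14

Each player's mixing probability is pinned down by making the *other* player indifferent.
Firm B indifferent between I and II: p·12 + (1−p)·4 = p·7 + (1−p)·12 ⟹ 4 + 8p = 12 + (-5)p ⟹ p = 8/13.
Firm A indifferent between I and II: q·8 + (1−q)·11 = q·13 + (1−q)·2 ⟹ 11 + (-3)q = 2 + 11q ⟹ q = 9/14.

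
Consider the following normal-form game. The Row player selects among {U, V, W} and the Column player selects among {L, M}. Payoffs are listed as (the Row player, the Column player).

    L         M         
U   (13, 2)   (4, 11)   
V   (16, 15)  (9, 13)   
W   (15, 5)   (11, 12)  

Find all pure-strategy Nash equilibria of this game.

(V, L) and (W, M)

Find each player's best response to every opponent strategy; NE are the intersections.
The Row player's best responses — vs L: V (payoff 16); vs M: W (payoff 11).
The Column player's best responses — vs U: M (payoff 11); vs V: L (payoff 15); vs W: M (payoff 12).
Mutual best responses occur at (V, L) and (W, M); at each, neither player gains by switching.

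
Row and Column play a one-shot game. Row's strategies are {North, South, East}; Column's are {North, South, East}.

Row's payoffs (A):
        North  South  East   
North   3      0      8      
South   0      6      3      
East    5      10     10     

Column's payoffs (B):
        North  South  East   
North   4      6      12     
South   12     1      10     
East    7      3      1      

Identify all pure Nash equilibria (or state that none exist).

(East, North)

A profile is a Nash equilibrium when each player is best-responding to the other.
Row's best responses — vs North: East (payoff 5); vs South: East (payoff 10); vs East: East (payoff 10).
Column's best responses — vs North: East (payoff 12); vs South: North (payoff 12); vs East: North (payoff 7).
The only mutual best response is (East, North); neither player gains by switching there.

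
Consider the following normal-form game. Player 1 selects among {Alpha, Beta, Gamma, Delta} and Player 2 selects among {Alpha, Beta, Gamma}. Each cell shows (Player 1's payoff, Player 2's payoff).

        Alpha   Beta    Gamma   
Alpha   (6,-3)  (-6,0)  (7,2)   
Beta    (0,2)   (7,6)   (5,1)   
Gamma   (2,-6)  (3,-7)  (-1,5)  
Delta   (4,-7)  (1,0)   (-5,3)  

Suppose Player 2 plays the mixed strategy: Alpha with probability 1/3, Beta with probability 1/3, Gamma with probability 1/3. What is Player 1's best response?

Player 1's best reply maximizes expected payoff against the mix.
Alpha: (1/3)·6 + (1/3)·(-6) + (1/3)·7 = 7/3
Beta: (1/3)·0 + (1/3)·7 + (1/3)·5 = 4
Gamma: (1/3)·2 + (1/3)·3 + (1/3)·(-1) = 4/3
Delta: (1/3)·4 + (1/3)·1 + (1/3)·(-5) = 0
Highest expected payoff is 4, from Beta.

Beta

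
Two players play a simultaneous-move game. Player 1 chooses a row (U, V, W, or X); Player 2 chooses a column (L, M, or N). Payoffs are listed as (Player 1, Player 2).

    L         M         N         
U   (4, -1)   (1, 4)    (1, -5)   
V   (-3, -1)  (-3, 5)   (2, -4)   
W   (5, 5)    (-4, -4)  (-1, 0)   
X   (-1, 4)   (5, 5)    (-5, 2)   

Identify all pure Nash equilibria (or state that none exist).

(W, L) and (X, M)

Check mutual best responses: a cell is a NE iff neither player can gain by unilaterally deviating.
Player 1's best responses — vs L: W (payoff 5); vs M: X (payoff 5); vs N: V (payoff 2).
Player 2's best responses — vs U: M (payoff 4); vs V: M (payoff 5); vs W: L (payoff 5); vs X: M (payoff 5).
Mutual best responses occur at (W, L) and (X, M); at each, neither player gains by switching.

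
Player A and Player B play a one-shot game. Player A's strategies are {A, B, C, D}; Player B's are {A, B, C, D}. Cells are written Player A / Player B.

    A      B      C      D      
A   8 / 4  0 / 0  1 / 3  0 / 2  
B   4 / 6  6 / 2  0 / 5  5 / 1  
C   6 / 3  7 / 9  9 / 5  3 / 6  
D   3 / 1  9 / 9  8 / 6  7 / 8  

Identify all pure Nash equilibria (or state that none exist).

(A, A) and (D, B)

Find each player's best response to every opponent strategy; NE are the intersections.
Player A's best responses — vs A: A (payoff 8); vs B: D (payoff 9); vs C: C (payoff 9); vs D: D (payoff 7).
Player B's best responses — vs A: A (payoff 4); vs B: A (payoff 6); vs C: B (payoff 9); vs D: B (payoff 9).
Mutual best responses occur at (A, A) and (D, B); at each, neither player gains by switching.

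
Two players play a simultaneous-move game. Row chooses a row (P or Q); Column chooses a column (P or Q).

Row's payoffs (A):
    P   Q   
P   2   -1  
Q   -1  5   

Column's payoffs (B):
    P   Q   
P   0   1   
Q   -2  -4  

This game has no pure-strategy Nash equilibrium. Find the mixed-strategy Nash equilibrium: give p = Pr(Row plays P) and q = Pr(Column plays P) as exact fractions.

Each player's mixing probability is pinned down by making the *other* player indifferent.
Column indifferent between P and Q: p·0 + (1−p)·(-2) = p·1 + (1−p)·(-4) ⟹ (-2) + 2p = (-4) + 5p ⟹ p = 2/3.
Row indifferent between P and Q: q·2 + (1−q)·(-1) = q·(-1) + (1−q)·5 ⟹ (-1) + 3q = 5 + (-6)q ⟹ q = 2/3.

p = 2/3, q = 2/3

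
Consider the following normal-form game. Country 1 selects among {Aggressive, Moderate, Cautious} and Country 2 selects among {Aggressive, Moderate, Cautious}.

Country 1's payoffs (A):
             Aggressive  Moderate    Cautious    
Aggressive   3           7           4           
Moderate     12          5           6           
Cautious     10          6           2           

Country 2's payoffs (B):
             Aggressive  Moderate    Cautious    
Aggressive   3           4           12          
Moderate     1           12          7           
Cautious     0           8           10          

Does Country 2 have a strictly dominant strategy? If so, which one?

A strategy is strictly dominant if it gives Country 2 a strictly higher payoff than every other strategy, against every choice by the opponent.
Aggressive is not dominant: against Aggressive, Moderate gives 4 > 3.
Moderate is not dominant: against Aggressive, Cautious gives 12 > 4.
Cautious is not dominant: against Moderate, Moderate gives 12 > 7.
No single strategy is best against every opponent action.

None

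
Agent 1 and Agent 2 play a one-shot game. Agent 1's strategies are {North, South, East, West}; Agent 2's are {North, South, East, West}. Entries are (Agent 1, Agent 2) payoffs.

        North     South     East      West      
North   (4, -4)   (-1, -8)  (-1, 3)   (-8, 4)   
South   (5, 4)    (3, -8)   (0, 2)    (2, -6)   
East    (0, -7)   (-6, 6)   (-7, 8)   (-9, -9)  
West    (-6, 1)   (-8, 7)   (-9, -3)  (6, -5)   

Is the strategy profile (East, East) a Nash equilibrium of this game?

No

Holding Agent 2 at East: Agent 1 gets -7 from East but could get 0 by switching to South. Agent 1 has a profitable deviation.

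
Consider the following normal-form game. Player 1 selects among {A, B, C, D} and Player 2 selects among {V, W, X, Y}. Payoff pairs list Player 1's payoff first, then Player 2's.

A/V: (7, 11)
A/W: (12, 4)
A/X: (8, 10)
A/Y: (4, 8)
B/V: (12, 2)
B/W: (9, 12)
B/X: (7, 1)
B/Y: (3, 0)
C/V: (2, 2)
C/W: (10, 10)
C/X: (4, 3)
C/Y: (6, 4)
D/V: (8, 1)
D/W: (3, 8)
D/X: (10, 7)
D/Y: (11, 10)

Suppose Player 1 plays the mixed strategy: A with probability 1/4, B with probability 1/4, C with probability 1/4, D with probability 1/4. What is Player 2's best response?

Player 2's best reply maximizes expected payoff against the mix.
V: (1/4)·11 + (1/4)·2 + (1/4)·2 + (1/4)·1 = 4
W: (1/4)·4 + (1/4)·12 + (1/4)·10 + (1/4)·8 = 17/2
X: (1/4)·10 + (1/4)·1 + (1/4)·3 + (1/4)·7 = 21/4
Y: (1/4)·8 + (1/4)·0 + (1/4)·4 + (1/4)·10 = 11/2
Highest expected payoff is 17/2, from W.

W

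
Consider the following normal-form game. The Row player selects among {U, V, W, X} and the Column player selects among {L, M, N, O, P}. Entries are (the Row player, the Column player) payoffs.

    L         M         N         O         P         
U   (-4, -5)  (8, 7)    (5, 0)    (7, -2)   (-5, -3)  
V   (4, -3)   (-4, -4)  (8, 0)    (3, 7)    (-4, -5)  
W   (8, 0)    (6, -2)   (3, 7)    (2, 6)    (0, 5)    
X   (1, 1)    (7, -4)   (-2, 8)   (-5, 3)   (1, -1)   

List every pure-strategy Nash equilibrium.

(U, M)

Check mutual best responses: a cell is a NE iff neither player can gain by unilaterally deviating.
The Row player's best responses — vs L: W (payoff 8); vs M: U (payoff 8); vs N: V (payoff 8); vs O: U (payoff 7); vs P: X (payoff 1).
The Column player's best responses — vs U: M (payoff 7); vs V: O (payoff 7); vs W: N (payoff 7); vs X: N (payoff 8).
The only mutual best response is (U, M); neither player gains by switching there.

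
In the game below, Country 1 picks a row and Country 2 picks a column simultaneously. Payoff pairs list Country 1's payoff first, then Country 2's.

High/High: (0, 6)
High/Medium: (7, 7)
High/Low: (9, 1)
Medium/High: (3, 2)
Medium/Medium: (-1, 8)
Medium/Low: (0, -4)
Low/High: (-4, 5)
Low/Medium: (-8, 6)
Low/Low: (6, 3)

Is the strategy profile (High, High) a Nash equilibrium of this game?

Holding Country 2 at High: Country 1 gets 0 from High but could get 3 by switching to Medium. Country 1 has a profitable deviation.

No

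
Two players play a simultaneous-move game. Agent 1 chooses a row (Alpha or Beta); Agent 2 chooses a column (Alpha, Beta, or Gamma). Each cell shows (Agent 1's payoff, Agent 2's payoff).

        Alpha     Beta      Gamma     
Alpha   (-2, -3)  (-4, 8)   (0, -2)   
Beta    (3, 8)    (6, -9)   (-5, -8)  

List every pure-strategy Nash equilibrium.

(Beta, Alpha)

Check mutual best responses: a cell is a NE iff neither player can gain by unilaterally deviating.
Agent 1's best responses — vs Alpha: Beta (payoff 3); vs Beta: Beta (payoff 6); vs Gamma: Alpha (payoff 0).
Agent 2's best responses — vs Alpha: Beta (payoff 8); vs Beta: Alpha (payoff 8).
The only mutual best response is (Beta, Alpha); neither player gains by switching there.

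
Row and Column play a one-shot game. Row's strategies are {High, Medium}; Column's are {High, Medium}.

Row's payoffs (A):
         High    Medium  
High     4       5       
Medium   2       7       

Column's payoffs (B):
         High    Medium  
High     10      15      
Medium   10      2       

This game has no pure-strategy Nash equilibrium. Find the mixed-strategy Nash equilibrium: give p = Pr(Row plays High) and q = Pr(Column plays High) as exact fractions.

Each player's mixing probability is pinned down by making the *other* player indifferent.
Column indifferent between High and Medium: p·10 + (1−p)·10 = p·15 + (1−p)·2 ⟹ 10 + 0p = 2 + 13p ⟹ p = 8/13.
Row indifferent between High and Medium: q·4 + (1−q)·5 = q·2 + (1−q)·7 ⟹ 5 + (-1)q = 7 + (-5)q ⟹ q = 1/2.

p = 8/13, q = 1/2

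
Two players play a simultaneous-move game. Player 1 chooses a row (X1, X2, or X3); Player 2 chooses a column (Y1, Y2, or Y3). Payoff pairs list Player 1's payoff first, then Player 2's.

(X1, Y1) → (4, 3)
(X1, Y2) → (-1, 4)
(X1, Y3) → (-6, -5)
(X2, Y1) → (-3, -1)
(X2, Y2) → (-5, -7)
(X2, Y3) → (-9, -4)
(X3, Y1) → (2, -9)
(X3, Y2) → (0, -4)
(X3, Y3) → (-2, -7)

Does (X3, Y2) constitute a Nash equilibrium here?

Yes

Holding Player 2 at Y2: Player 1 gets 0 from X3, versus -1 from X1, -5 from X2. No profitable deviation for Player 1.
Holding Player 1 at X3: Player 2 gets -4 from Y2, versus -9 from Y1, -7 from Y3. No profitable deviation for Player 2 either.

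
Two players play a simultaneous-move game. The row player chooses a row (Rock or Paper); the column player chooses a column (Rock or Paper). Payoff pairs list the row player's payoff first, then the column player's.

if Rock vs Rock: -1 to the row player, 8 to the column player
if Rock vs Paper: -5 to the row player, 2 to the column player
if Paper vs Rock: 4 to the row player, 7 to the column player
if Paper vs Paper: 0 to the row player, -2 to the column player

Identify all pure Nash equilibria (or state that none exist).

A profile is a Nash equilibrium when each player is best-responding to the other.
The row player's best responses — vs Rock: Paper (payoff 4); vs Paper: Paper (payoff 0).
The column player's best responses — vs Rock: Rock (payoff 8); vs Paper: Rock (payoff 7).
The only mutual best response is (Paper, Rock); neither player gains by switching there.

(Paper, Rock)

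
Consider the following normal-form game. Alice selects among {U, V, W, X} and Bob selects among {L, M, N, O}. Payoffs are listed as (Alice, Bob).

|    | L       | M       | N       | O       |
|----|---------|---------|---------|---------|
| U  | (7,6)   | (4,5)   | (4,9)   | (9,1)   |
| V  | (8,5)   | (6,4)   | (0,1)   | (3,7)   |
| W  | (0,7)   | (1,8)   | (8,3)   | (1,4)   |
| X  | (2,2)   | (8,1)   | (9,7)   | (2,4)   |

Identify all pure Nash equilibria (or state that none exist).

(X, N)

Check mutual best responses: a cell is a NE iff neither player can gain by unilaterally deviating.
Alice's best responses — vs L: V (payoff 8); vs M: X (payoff 8); vs N: X (payoff 9); vs O: U (payoff 9).
Bob's best responses — vs U: N (payoff 9); vs V: O (payoff 7); vs W: M (payoff 8); vs X: N (payoff 7).
The only mutual best response is (X, N); neither player gains by switching there.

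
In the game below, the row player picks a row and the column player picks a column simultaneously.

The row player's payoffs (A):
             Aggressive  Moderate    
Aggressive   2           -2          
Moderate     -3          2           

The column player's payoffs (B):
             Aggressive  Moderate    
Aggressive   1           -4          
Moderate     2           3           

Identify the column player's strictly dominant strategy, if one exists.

None

A strategy is strictly dominant if it gives the column player a strictly higher payoff than every other strategy, against every choice by the opponent.
Aggressive is not dominant: against Moderate, Moderate gives 3 > 2.
Moderate is not dominant: against Aggressive, Aggressive gives 1 > -4.
No single strategy is best against every opponent action.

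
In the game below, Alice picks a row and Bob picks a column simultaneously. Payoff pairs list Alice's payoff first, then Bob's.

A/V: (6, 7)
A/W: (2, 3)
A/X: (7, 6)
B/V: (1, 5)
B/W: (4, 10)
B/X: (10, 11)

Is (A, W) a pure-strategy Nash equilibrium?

No

Holding Bob at W: Alice gets 2 from A but could get 4 by switching to B. Alice has a profitable deviation.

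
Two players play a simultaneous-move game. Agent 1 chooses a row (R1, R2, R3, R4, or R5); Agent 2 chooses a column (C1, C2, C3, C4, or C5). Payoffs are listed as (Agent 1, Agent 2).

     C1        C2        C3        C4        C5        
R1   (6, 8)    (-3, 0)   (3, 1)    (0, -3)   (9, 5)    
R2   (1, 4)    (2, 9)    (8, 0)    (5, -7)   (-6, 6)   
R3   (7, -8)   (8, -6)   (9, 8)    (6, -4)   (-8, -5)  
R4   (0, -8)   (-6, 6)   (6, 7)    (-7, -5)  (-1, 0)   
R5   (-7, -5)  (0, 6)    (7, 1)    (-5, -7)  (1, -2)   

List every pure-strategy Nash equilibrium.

(R3, C3)

Find each player's best response to every opponent strategy; NE are the intersections.
Agent 1's best responses — vs C1: R3 (payoff 7); vs C2: R3 (payoff 8); vs C3: R3 (payoff 9); vs C4: R3 (payoff 6); vs C5: R1 (payoff 9).
Agent 2's best responses — vs R1: C1 (payoff 8); vs R2: C2 (payoff 9); vs R3: C3 (payoff 8); vs R4: C3 (payoff 7); vs R5: C2 (payoff 6).
The only mutual best response is (R3, C3); neither player gains by switching there.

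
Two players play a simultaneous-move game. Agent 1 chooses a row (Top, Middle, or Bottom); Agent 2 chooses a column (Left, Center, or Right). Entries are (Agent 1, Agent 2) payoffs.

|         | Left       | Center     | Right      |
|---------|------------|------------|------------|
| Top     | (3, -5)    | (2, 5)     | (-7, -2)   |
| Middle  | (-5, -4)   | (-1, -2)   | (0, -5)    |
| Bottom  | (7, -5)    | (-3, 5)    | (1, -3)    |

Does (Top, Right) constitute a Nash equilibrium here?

Holding Agent 2 at Right: Agent 1 gets -7 from Top but could get 1 by switching to Bottom. Agent 1 has a profitable deviation.

No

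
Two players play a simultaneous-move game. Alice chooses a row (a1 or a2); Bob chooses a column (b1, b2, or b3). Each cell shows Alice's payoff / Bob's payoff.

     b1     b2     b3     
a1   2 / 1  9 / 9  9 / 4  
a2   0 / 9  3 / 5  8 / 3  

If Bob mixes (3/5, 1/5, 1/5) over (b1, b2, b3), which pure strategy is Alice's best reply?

a1

Compute Alice's expected payoff from each pure strategy against the given mix.
a1: (3/5)·2 + (1/5)·9 + (1/5)·9 = 24/5
a2: (3/5)·0 + (1/5)·3 + (1/5)·8 = 11/5
Highest expected payoff is 24/5, from a1.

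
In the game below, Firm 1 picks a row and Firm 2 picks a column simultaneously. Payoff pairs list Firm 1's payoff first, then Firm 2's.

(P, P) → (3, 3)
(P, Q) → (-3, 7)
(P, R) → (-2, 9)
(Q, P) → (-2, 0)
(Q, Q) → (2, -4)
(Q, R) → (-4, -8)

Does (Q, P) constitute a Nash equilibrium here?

Holding Firm 2 at P: Firm 1 gets -2 from Q but could get 3 by switching to P. Firm 1 has a profitable deviation.

No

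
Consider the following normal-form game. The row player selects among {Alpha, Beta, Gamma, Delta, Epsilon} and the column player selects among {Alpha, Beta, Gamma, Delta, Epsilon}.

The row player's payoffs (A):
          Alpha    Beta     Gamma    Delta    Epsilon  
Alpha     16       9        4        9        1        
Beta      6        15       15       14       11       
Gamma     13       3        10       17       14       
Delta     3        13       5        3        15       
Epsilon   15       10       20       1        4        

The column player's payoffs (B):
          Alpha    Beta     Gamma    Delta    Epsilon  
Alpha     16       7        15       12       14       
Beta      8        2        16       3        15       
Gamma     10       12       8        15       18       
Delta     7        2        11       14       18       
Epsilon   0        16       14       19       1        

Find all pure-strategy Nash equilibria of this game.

(Alpha, Alpha) and (Delta, Epsilon)

Check mutual best responses: a cell is a NE iff neither player can gain by unilaterally deviating.
The row player's best responses — vs Alpha: Alpha (payoff 16); vs Beta: Beta (payoff 15); vs Gamma: Epsilon (payoff 20); vs Delta: Gamma (payoff 17); vs Epsilon: Delta (payoff 15).
The column player's best responses — vs Alpha: Alpha (payoff 16); vs Beta: Gamma (payoff 16); vs Gamma: Epsilon (payoff 18); vs Delta: Epsilon (payoff 18); vs Epsilon: Delta (payoff 19).
Mutual best responses occur at (Alpha, Alpha) and (Delta, Epsilon); at each, neither player gains by switching.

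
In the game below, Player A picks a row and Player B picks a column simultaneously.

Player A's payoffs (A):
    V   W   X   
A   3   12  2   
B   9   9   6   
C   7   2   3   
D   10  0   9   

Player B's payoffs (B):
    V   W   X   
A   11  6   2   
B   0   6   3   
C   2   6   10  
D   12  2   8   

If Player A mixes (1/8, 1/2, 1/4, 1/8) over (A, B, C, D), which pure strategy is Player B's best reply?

W

Compute Player B's expected payoff from each pure strategy against the given mix.
V: (1/8)·11 + (1/2)·0 + (1/4)·2 + (1/8)·12 = 27/8
W: (1/8)·6 + (1/2)·6 + (1/4)·6 + (1/8)·2 = 11/2
X: (1/8)·2 + (1/2)·3 + (1/4)·10 + (1/8)·8 = 21/4
Highest expected payoff is 11/2, from W.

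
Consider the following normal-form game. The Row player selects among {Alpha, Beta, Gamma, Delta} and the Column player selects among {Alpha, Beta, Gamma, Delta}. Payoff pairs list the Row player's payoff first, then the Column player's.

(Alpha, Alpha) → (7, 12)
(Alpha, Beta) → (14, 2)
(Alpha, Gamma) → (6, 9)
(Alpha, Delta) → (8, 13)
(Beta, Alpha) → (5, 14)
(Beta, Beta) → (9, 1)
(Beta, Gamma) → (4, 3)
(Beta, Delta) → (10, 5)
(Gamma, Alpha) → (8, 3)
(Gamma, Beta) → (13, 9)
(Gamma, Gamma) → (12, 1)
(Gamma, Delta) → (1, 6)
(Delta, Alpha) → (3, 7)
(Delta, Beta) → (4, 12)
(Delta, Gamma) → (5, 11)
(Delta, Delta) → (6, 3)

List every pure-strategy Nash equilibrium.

No pure-strategy Nash equilibrium

Find each player's best response to every opponent strategy; NE are the intersections.
The Row player's best responses — vs Alpha: Gamma (payoff 8); vs Beta: Alpha (payoff 14); vs Gamma: Gamma (payoff 12); vs Delta: Beta (payoff 10).
The Column player's best responses — vs Alpha: Delta (payoff 13); vs Beta: Alpha (payoff 14); vs Gamma: Beta (payoff 9); vs Delta: Beta (payoff 12).
No cell has both players best-responding. For instance, the Row player's best reply to Alpha is Gamma, but against Gamma the Column player prefers Beta over Alpha.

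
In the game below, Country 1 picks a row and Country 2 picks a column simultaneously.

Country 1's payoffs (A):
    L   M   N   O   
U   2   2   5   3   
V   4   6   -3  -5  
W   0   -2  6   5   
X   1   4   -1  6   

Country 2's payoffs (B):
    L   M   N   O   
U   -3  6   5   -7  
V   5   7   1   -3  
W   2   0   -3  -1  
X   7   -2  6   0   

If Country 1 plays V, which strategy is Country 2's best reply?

With Country 1 fixed at V, Country 2's payoffs are: L → 5, M → 7, N → 1, O → -3.
The maximum is 7, achieved by M.

M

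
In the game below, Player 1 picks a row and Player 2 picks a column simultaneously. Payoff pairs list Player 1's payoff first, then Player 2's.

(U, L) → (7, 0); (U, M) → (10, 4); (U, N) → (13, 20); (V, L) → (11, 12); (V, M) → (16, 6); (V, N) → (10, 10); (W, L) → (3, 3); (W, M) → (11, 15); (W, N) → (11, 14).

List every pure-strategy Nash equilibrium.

A profile is a Nash equilibrium when each player is best-responding to the other.
Player 1's best responses — vs L: V (payoff 11); vs M: V (payoff 16); vs N: U (payoff 13).
Player 2's best responses — vs U: N (payoff 20); vs V: L (payoff 12); vs W: M (payoff 15).
Mutual best responses occur at (U, N) and (V, L); at each, neither player gains by switching.

(U, N) and (V, L)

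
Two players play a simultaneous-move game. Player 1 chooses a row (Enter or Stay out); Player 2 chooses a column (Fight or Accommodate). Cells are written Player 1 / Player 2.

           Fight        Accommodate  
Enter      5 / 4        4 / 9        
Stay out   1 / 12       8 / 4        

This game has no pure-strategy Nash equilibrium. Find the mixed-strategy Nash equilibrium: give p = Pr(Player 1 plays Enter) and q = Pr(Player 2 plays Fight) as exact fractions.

p = 8/13, q = 1/2

In a mixed NE each player is indifferent between their pure strategies, so the opponent's mix sets the indifference.
Player 2 indifferent between Fight and Accommodate: p·4 + (1−p)·12 = p·9 + (1−p)·4 ⟹ 12 + (-8)p = 4 + 5p ⟹ p = 8/13.
Player 1 indifferent between Enter and Stay out: q·5 + (1−q)·4 = q·1 + (1−q)·8 ⟹ 4 + 1q = 8 + (-7)q ⟹ q = 1/2.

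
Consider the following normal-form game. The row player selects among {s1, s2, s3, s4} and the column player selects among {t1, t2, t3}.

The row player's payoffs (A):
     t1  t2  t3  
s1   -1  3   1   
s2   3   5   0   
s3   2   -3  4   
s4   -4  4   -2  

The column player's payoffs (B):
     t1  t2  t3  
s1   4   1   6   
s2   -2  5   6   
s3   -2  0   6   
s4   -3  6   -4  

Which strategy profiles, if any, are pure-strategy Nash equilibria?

A profile is a Nash equilibrium when each player is best-responding to the other.
The row player's best responses — vs t1: s2 (payoff 3); vs t2: s2 (payoff 5); vs t3: s3 (payoff 4).
The column player's best responses — vs s1: t3 (payoff 6); vs s2: t3 (payoff 6); vs s3: t3 (payoff 6); vs s4: t2 (payoff 6).
The only mutual best response is (s3, t3); neither player gains by switching there.

(s3, t3)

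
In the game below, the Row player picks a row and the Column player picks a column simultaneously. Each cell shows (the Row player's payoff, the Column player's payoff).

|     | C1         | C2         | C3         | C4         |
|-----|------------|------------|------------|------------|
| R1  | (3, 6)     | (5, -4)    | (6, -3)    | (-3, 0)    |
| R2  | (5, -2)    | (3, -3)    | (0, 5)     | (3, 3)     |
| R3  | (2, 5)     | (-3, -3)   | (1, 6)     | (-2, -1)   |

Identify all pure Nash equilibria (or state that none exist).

None

A profile is a Nash equilibrium when each player is best-responding to the other.
The Row player's best responses — vs C1: R2 (payoff 5); vs C2: R1 (payoff 5); vs C3: R1 (payoff 6); vs C4: R2 (payoff 3).
The Column player's best responses — vs R1: C1 (payoff 6); vs R2: C3 (payoff 5); vs R3: C3 (payoff 6).
No cell has both players best-responding. For instance, the Row player's best reply to C4 is R2, but against R2 the Column player prefers C3 over C4.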